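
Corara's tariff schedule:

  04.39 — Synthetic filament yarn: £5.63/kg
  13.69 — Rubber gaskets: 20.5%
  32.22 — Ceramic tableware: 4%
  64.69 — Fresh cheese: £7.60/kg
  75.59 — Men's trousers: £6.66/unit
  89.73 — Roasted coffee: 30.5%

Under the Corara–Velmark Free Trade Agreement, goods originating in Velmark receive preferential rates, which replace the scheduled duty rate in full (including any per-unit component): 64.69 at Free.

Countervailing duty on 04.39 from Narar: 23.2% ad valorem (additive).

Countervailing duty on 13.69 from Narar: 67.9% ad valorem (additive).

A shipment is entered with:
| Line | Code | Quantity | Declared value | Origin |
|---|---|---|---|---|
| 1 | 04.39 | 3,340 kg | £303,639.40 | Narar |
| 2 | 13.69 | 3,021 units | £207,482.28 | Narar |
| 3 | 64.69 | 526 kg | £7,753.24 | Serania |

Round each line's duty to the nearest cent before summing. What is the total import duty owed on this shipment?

£276,660.48

Line 1 (04.39, Narar, 3,340 kg, £303,639.40):
Base rate for 04.39 is £5.63/kg.
Additional duty on 04.39 from Narar: +23.2% ad valorem. Applied ad valorem rate = 23.2%.
Duty = £303,639.40 × 23.2% + 3,340 × £5.63 = £89,248.54.
Line 2 (13.69, Narar, 3,021 units, £207,482.28):
Base rate for 13.69 is 20.5%.
Additional duty on 13.69 from Narar: +67.9%. Applied ad valorem rate: 20.5% + 67.9% = 88.4%.
Duty = £207,482.28 × 88.4% = £183,414.34.
Line 3 (64.69, Serania, 526 kg, £7,753.24):
Base rate for 64.69 is £7.60/kg.
64.69 has an FTA preferential rate, but origin Serania is not Velmark; base rate stands.
Duty = 526 × £7.60 = £3,997.60.
Total = £89,248.54 + £183,414.34 + £3,997.60 = £276,660.48.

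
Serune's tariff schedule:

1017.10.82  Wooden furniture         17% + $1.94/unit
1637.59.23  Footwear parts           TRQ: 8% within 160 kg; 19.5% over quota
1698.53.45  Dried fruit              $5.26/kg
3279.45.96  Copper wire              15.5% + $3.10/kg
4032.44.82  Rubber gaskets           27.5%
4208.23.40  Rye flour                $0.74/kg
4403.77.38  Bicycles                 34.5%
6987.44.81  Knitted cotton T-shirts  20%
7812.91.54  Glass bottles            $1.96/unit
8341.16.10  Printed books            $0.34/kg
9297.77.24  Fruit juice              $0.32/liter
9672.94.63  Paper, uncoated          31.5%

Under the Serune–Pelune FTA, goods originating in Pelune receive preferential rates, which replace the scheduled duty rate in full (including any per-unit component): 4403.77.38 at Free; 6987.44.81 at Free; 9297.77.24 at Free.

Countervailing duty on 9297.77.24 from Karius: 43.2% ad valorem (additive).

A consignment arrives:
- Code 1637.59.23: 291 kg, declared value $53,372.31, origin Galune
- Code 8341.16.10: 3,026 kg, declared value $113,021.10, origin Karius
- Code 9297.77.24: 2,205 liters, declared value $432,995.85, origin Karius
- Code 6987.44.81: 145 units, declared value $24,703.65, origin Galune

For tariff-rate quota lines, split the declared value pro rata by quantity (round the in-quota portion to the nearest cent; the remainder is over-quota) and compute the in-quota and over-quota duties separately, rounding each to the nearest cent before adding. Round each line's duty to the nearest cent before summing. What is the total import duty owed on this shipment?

Line 1 (1637.59.23, Galune, 291 kg, $53,372.31):
Code 1637.59.23 is under a tariff-rate quota (threshold 160 kg). In-quota: 160 kg at 8%; over-quota: 131 kg at 19.5%.
Pro-rata value split: in-quota = $53,372.31 × 160/291 = $29,345.60; over-quota = $53,372.31 − $29,345.60 = $24,026.71.
In-quota duty = $29,345.60 × 8% = $2,347.65. Over-quota duty = $24,026.71 × 19.5% = $4,685.21.
Line duty = $2,347.65 + $4,685.21 = $7,032.86.
Line 2 (8341.16.10, Karius, 3,026 kg, $113,021.10):
Base rate for 8341.16.10 is $0.34/kg.
Duty = 3,026 × $0.34 = $1,028.84.
Line 3 (9297.77.24, Karius, 2,205 liters, $432,995.85):
Base rate for 9297.77.24 is $0.32/liter.
9297.77.24 has an FTA preferential rate, but origin Karius is not Pelune; base rate stands.
Additional duty on 9297.77.24 from Karius: +43.2% ad valorem. Applied ad valorem rate = 43.2%.
Duty = $432,995.85 × 43.2% + 2,205 × $0.32 = $187,759.81.
Line 4 (6987.44.81, Galune, 145 units, $24,703.65):
Base rate for 6987.44.81 is 20%.
6987.44.81 has an FTA preferential rate, but origin Galune is not Pelune; base rate stands.
Duty = $24,703.65 × 20% = $4,940.73.
Total = $7,032.86 + $1,028.84 + $187,759.81 + $4,940.73 = $200,762.24.

$200,762.24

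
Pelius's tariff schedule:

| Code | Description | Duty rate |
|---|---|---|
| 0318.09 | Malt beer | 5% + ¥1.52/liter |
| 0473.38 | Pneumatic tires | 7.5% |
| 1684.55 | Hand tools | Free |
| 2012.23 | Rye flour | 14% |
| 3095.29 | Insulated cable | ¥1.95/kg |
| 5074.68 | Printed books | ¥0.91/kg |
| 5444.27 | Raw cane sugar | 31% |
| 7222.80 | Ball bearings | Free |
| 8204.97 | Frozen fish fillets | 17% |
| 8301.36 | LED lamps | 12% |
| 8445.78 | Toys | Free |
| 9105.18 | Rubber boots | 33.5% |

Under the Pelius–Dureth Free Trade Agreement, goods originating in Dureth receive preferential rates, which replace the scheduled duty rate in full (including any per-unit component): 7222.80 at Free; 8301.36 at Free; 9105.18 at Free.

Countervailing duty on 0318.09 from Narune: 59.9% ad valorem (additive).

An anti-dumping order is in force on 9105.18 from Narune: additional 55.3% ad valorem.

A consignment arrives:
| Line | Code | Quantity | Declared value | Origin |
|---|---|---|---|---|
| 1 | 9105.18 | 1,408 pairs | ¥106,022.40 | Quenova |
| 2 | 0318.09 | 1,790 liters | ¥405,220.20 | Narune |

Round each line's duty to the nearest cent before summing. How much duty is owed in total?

Line 1 (9105.18, Quenova, 1,408 pairs, ¥106,022.40):
Base rate for 9105.18 is 33.5%.
9105.18 has an FTA preferential rate, but origin Quenova is not Dureth; base rate stands.
The additional-duty order on 9105.18 targets Narune, not Quenova; it does not apply.
Duty = ¥106,022.40 × 33.5% = ¥35,517.50.
Line 2 (0318.09, Narune, 1,790 liters, ¥405,220.20):
Base rate for 0318.09 is 5% + ¥1.52/liter.
Additional duty on 0318.09 from Narune: +59.9%. Applied ad valorem rate: 5% + 59.9% = 64.9%.
Duty = ¥405,220.20 × 64.9% + 1,790 × ¥1.52 = ¥265,708.71.
Total = ¥35,517.50 + ¥265,708.71 = ¥301,226.21.

¥301,226.21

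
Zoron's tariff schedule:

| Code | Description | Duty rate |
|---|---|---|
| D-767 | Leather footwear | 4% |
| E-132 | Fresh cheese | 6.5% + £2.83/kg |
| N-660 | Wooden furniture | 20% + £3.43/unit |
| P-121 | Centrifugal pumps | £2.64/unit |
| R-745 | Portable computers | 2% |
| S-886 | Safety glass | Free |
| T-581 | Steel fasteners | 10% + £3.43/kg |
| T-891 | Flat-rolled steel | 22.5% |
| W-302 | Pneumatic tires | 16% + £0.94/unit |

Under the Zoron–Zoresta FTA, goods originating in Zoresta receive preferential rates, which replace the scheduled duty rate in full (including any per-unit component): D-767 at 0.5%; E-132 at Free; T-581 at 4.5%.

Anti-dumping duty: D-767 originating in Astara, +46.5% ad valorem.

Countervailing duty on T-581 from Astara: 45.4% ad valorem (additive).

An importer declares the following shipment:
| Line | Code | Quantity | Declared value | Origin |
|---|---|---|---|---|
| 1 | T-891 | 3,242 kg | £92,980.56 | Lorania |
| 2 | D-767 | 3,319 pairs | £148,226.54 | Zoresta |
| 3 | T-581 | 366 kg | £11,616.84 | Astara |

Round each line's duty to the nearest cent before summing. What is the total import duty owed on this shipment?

Line 1 (T-891, Lorania, 3,242 kg, £92,980.56):
Base rate for T-891 is 22.5%.
Duty = £92,980.56 × 22.5% = £20,920.63.
Line 2 (D-767, Zoresta, 3,319 pairs, £148,226.54):
Base rate for D-767 is 4%.
Origin Zoresta qualifies under the Zoron–Zoresta agreement and D-767 is covered: preferential rate 0.5% applies instead.
The additional-duty order on D-767 targets Astara, not Zoresta; it does not apply.
Duty = £148,226.54 × 0.5% = £741.13.
Line 3 (T-581, Astara, 366 kg, £11,616.84):
Base rate for T-581 is 10% + £3.43/kg.
T-581 has an FTA preferential rate, but origin Astara is not Zoresta; base rate stands.
Additional duty on T-581 from Astara: +45.4%. Applied ad valorem rate: 10% + 45.4% = 55.4%.
Duty = £11,616.84 × 55.4% + 366 × £3.43 = £7,691.11.
Total = £20,920.63 + £741.13 + £7,691.11 = £29,352.87.

£29,352.87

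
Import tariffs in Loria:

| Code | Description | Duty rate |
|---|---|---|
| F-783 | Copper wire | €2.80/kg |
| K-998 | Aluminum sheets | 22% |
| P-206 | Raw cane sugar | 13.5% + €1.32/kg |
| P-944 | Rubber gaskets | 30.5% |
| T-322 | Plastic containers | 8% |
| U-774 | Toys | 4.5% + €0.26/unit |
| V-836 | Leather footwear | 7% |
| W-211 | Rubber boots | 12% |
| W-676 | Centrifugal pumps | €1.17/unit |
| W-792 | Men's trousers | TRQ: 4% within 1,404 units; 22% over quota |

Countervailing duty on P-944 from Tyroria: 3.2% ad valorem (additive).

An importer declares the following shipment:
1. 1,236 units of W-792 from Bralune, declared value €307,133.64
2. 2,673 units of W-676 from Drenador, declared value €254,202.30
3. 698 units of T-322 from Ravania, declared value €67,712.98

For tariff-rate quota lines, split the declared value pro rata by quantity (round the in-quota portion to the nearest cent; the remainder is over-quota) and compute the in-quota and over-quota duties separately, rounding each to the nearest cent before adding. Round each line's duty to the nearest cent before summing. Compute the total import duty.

Line 1 (W-792, Bralune, 1,236 units, €307,133.64):
Code W-792 is under a tariff-rate quota (threshold 1,404 units). Quantity 1,236 units is within the quota, so the in-quota rate 4% applies to the full value.
Duty = €307,133.64 × 4% = €12,285.35.
Line 2 (W-676, Drenador, 2,673 units, €254,202.30):
Base rate for W-676 is €1.17/unit.
Duty = 2,673 × €1.17 = €3,127.41.
Line 3 (T-322, Ravania, 698 units, €67,712.98):
Base rate for T-322 is 8%.
Duty = €67,712.98 × 8% = €5,417.04.
Total = €12,285.35 + €3,127.41 + €5,417.04 = €20,829.80.

€20,829.80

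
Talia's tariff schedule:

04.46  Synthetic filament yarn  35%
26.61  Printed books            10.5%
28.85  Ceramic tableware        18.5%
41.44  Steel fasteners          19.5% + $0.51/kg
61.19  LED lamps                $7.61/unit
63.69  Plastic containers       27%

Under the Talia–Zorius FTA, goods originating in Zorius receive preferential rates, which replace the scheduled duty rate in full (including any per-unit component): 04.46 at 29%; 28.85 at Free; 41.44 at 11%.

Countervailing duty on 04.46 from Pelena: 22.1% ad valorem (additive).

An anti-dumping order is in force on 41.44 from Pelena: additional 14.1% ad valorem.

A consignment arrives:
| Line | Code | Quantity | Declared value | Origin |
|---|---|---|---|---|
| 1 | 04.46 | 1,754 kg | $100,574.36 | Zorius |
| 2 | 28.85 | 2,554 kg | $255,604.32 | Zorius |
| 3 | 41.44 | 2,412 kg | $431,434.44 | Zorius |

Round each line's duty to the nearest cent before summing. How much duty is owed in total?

$76,624.35

Line 1 (04.46, Zorius, 1,754 kg, $100,574.36):
Base rate for 04.46 is 35%.
Origin Zorius qualifies under the Talia–Zorius agreement and 04.46 is covered: preferential rate 29% applies instead.
The additional-duty order on 04.46 targets Pelena, not Zorius; it does not apply.
Duty = $100,574.36 × 29% = $29,166.56.
Line 2 (28.85, Zorius, 2,554 kg, $255,604.32):
Base rate for 28.85 is 18.5%.
Origin Zorius qualifies under the Talia–Zorius agreement and 28.85 is covered: preferential rate Free applies instead.
Duty = $255,604.32 × 0% = $0.00.
Line 3 (41.44, Zorius, 2,412 kg, $431,434.44):
Base rate for 41.44 is 19.5% + $0.51/kg.
Origin Zorius qualifies under the Talia–Zorius agreement and 41.44 is covered: preferential rate 11% applies instead.
The additional-duty order on 41.44 targets Pelena, not Zorius; it does not apply.
Duty = $431,434.44 × 11% = $47,457.79.
Total = $29,166.56 + $0.00 + $47,457.79 = $76,624.35.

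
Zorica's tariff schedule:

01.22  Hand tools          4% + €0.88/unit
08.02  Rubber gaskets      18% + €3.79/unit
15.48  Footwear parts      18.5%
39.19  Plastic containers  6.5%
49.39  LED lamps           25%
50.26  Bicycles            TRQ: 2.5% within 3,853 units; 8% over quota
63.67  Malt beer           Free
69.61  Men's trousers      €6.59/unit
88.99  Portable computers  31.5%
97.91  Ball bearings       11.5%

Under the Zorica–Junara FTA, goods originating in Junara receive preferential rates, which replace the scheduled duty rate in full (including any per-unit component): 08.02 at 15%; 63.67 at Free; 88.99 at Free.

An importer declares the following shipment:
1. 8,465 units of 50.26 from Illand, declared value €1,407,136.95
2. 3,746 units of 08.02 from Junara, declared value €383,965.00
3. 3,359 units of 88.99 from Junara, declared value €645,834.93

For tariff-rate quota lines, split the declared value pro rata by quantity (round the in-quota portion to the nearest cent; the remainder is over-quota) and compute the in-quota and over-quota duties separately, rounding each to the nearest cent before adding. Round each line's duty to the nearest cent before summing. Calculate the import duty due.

Line 1 (50.26, Illand, 8,465 units, €1,407,136.95):
Code 50.26 is under a tariff-rate quota (threshold 3,853 units). In-quota: 3,853 units at 2.5%; over-quota: 4,612 units at 8%.
Pro-rata value split: in-quota = €1,407,136.95 × 3,853/8,465 = €640,484.19; over-quota = €1,407,136.95 − €640,484.19 = €766,652.76.
In-quota duty = €640,484.19 × 2.5% = €16,012.10. Over-quota duty = €766,652.76 × 8% = €61,332.22.
Line duty = €16,012.10 + €61,332.22 = €77,344.32.
Line 2 (08.02, Junara, 3,746 units, €383,965.00):
Base rate for 08.02 is 18% + €3.79/unit.
Origin Junara qualifies under the Zorica–Junara agreement and 08.02 is covered: preferential rate 15% applies instead.
Duty = €383,965.00 × 15% = €57,594.75.
Line 3 (88.99, Junara, 3,359 units, €645,834.93):
Base rate for 88.99 is 31.5%.
Origin Junara qualifies under the Zorica–Junara agreement and 88.99 is covered: preferential rate Free applies instead.
Duty = €645,834.93 × 0% = €0.00.
Total = €77,344.32 + €57,594.75 + €0.00 = €134,939.07.

€134,939.07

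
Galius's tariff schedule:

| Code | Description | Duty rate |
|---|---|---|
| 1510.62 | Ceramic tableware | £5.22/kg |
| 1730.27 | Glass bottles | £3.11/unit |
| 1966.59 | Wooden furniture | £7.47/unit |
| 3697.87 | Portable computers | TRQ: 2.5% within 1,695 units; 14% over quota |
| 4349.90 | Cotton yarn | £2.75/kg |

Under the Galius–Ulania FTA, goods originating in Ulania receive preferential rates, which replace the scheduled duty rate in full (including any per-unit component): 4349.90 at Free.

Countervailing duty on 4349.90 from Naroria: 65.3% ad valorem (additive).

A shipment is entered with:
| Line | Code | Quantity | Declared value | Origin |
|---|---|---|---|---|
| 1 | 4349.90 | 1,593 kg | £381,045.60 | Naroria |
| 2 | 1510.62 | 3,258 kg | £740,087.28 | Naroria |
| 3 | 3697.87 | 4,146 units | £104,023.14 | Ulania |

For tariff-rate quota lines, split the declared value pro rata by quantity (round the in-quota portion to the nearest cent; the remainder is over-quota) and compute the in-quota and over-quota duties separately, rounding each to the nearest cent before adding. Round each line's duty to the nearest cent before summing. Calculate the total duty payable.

Line 1 (4349.90, Naroria, 1,593 kg, £381,045.60):
Base rate for 4349.90 is £2.75/kg.
4349.90 has an FTA preferential rate, but origin Naroria is not Ulania; base rate stands.
Additional duty on 4349.90 from Naroria: +65.3% ad valorem. Applied ad valorem rate = 65.3%.
Duty = £381,045.60 × 65.3% + 1,593 × £2.75 = £253,203.53.
Line 2 (1510.62, Naroria, 3,258 kg, £740,087.28):
Base rate for 1510.62 is £5.22/kg.
Duty = 3,258 × £5.22 = £17,006.76.
Line 3 (3697.87, Ulania, 4,146 units, £104,023.14):
Code 3697.87 is under a tariff-rate quota (threshold 1,695 units). In-quota: 1,695 units at 2.5%; over-quota: 2,451 units at 14%.
Pro-rata value split: in-quota = £104,023.14 × 1,695/4,146 = £42,527.55; over-quota = £104,023.14 − £42,527.55 = £61,495.59.
In-quota duty = £42,527.55 × 2.5% = £1,063.19. Over-quota duty = £61,495.59 × 14% = £8,609.38.
Line duty = £1,063.19 + £8,609.38 = £9,672.57.
Total = £253,203.53 + £17,006.76 + £9,672.57 = £279,882.86.

£279,882.86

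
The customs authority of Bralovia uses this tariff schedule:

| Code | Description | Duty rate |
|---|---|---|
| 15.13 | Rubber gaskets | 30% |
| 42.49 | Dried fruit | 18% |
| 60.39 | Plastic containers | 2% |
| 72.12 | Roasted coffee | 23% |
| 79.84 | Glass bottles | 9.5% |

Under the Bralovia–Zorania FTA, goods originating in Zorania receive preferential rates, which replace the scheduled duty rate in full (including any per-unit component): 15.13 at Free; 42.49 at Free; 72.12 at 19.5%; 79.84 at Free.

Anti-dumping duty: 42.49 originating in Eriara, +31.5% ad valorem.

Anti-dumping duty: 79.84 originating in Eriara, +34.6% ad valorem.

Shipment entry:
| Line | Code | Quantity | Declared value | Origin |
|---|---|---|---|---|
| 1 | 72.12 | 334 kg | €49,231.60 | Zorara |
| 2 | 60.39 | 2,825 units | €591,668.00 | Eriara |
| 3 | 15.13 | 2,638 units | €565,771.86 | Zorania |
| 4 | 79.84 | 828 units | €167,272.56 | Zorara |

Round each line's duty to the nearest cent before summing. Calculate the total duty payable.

€39,047.52

Line 1 (72.12, Zorara, 334 kg, €49,231.60):
Base rate for 72.12 is 23%.
72.12 has an FTA preferential rate, but origin Zorara is not Zorania; base rate stands.
Duty = €49,231.60 × 23% = €11,323.27.
Line 2 (60.39, Eriara, 2,825 units, €591,668.00):
Base rate for 60.39 is 2%.
Duty = €591,668.00 × 2% = €11,833.36.
Line 3 (15.13, Zorania, 2,638 units, €565,771.86):
Base rate for 15.13 is 30%.
Origin Zorania qualifies under the Bralovia–Zorania agreement and 15.13 is covered: preferential rate Free applies instead.
Duty = €565,771.86 × 0% = €0.00.
Line 4 (79.84, Zorara, 828 units, €167,272.56):
Base rate for 79.84 is 9.5%.
79.84 has an FTA preferential rate, but origin Zorara is not Zorania; base rate stands.
The additional-duty order on 79.84 targets Eriara, not Zorara; it does not apply.
Duty = €167,272.56 × 9.5% = €15,890.89.
Total = €11,323.27 + €11,833.36 + €0.00 + €15,890.89 = €39,047.52.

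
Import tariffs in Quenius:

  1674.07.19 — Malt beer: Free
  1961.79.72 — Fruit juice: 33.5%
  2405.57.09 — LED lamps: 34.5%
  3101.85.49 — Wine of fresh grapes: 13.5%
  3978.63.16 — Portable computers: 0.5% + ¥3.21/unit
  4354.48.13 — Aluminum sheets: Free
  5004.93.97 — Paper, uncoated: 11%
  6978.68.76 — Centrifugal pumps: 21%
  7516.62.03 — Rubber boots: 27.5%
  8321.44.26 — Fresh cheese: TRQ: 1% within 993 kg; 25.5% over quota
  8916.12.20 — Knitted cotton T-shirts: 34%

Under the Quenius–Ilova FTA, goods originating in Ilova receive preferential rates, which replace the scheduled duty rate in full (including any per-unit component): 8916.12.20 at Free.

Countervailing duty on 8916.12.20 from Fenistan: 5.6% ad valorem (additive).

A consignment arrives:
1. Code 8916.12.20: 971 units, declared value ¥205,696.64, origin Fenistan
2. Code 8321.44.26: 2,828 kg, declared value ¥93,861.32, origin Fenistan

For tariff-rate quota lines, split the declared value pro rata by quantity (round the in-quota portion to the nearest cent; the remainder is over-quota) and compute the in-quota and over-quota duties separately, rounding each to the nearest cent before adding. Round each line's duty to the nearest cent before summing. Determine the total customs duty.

Line 1 (8916.12.20, Fenistan, 971 units, ¥205,696.64):
Base rate for 8916.12.20 is 34%.
8916.12.20 has an FTA preferential rate, but origin Fenistan is not Ilova; base rate stands.
Additional duty on 8916.12.20 from Fenistan: +5.6%. Applied ad valorem rate: 34% + 5.6% = 39.6%.
Duty = ¥205,696.64 × 39.6% = ¥81,455.87.
Line 2 (8321.44.26, Fenistan, 2,828 kg, ¥93,861.32):
Code 8321.44.26 is under a tariff-rate quota (threshold 993 kg). In-quota: 993 kg at 1%; over-quota: 1,835 kg at 25.5%.
Pro-rata value split: in-quota = ¥93,861.32 × 993/2,828 = ¥32,957.67; over-quota = ¥93,861.32 − ¥32,957.67 = ¥60,903.65.
In-quota duty = ¥32,957.67 × 1% = ¥329.58. Over-quota duty = ¥60,903.65 × 25.5% = ¥15,530.43.
Line duty = ¥329.58 + ¥15,530.43 = ¥15,860.01.
Total = ¥81,455.87 + ¥15,860.01 = ¥97,315.88.

¥97,315.88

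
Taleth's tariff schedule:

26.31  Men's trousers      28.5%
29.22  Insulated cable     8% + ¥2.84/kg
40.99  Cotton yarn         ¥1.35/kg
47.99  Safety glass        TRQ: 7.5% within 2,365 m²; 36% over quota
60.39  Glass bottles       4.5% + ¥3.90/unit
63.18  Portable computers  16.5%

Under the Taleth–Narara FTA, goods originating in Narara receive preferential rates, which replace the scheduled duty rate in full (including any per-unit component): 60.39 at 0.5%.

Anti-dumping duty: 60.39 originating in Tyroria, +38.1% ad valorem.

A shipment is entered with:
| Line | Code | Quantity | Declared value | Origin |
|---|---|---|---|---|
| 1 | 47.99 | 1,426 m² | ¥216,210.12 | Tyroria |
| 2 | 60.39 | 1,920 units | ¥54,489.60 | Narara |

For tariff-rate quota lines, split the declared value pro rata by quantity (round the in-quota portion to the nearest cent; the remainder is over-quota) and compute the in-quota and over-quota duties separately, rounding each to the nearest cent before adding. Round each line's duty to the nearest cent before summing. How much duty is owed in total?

Line 1 (47.99, Tyroria, 1,426 m², ¥216,210.12):
Code 47.99 is under a tariff-rate quota (threshold 2,365 m²). Quantity 1,426 m² is within the quota, so the in-quota rate 7.5% applies to the full value.
Duty = ¥216,210.12 × 7.5% = ¥16,215.76.
Line 2 (60.39, Narara, 1,920 units, ¥54,489.60):
Base rate for 60.39 is 4.5% + ¥3.90/unit.
Origin Narara qualifies under the Taleth–Narara agreement and 60.39 is covered: preferential rate 0.5% applies instead.
The additional-duty order on 60.39 targets Tyroria, not Narara; it does not apply.
Duty = ¥54,489.60 × 0.5% = ¥272.45.
Total = ¥16,215.76 + ¥272.45 = ¥16,488.21.

¥16,488.21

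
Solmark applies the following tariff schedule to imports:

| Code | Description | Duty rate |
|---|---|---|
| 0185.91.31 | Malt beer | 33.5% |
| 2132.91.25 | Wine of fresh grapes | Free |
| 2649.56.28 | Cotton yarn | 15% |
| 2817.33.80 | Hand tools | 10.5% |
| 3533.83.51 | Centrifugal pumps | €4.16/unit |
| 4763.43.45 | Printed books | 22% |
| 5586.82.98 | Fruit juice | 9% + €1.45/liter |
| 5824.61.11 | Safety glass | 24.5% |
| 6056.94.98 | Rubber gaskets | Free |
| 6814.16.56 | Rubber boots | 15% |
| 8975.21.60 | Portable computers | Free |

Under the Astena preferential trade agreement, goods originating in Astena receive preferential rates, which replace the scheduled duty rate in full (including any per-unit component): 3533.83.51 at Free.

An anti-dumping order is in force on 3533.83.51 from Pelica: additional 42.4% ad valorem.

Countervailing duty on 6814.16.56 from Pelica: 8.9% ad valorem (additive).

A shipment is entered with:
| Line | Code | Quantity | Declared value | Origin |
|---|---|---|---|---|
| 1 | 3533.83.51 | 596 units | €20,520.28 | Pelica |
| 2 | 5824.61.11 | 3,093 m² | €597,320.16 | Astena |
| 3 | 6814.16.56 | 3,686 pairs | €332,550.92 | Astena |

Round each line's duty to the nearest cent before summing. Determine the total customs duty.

Line 1 (3533.83.51, Pelica, 596 units, €20,520.28):
Base rate for 3533.83.51 is €4.16/unit.
3533.83.51 has an FTA preferential rate, but origin Pelica is not Astena; base rate stands.
Additional duty on 3533.83.51 from Pelica: +42.4% ad valorem. Applied ad valorem rate = 42.4%.
Duty = €20,520.28 × 42.4% + 596 × €4.16 = €11,179.96.
Line 2 (5824.61.11, Astena, 3,093 m², €597,320.16):
Base rate for 5824.61.11 is 24.5%.
Origin Astena is the FTA partner but 5824.61.11 is not on the preference list; base rate stands.
Duty = €597,320.16 × 24.5% = €146,343.44.
Line 3 (6814.16.56, Astena, 3,686 pairs, €332,550.92):
Base rate for 6814.16.56 is 15%.
Origin Astena is the FTA partner but 6814.16.56 is not on the preference list; base rate stands.
The additional-duty order on 6814.16.56 targets Pelica, not Astena; it does not apply.
Duty = €332,550.92 × 15% = €49,882.64.
Total = €11,179.96 + €146,343.44 + €49,882.64 = €207,406.04.

€207,406.04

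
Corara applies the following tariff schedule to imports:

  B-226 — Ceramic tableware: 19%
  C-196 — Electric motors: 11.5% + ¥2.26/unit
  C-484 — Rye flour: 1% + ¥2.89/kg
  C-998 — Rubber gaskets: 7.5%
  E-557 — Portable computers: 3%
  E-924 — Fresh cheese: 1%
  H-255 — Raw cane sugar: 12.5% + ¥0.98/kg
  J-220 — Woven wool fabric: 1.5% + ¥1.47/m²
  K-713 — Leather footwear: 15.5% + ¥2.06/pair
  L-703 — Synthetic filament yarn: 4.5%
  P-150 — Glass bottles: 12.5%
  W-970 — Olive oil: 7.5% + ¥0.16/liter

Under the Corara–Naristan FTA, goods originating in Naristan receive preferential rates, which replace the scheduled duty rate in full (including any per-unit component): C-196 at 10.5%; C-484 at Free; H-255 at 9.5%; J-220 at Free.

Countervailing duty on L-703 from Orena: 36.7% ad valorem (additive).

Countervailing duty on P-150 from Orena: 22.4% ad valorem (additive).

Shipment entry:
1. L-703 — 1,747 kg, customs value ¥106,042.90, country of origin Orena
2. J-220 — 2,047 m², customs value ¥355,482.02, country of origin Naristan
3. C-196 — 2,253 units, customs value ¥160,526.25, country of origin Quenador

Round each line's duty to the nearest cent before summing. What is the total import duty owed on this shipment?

¥67,241.97

Line 1 (L-703, Orena, 1,747 kg, ¥106,042.90):
Base rate for L-703 is 4.5%.
Additional duty on L-703 from Orena: +36.7%. Applied ad valorem rate: 4.5% + 36.7% = 41.2%.
Duty = ¥106,042.90 × 41.2% = ¥43,689.67.
Line 2 (J-220, Naristan, 2,047 m², ¥355,482.02):
Base rate for J-220 is 1.5% + ¥1.47/m².
Origin Naristan qualifies under the Corara–Naristan agreement and J-220 is covered: preferential rate Free applies instead.
Duty = ¥355,482.02 × 0% = ¥0.00.
Line 3 (C-196, Quenador, 2,253 units, ¥160,526.25):
Base rate for C-196 is 11.5% + ¥2.26/unit.
C-196 has an FTA preferential rate, but origin Quenador is not Naristan; base rate stands.
Duty = ¥160,526.25 × 11.5% + 2,253 × ¥2.26 = ¥23,552.30.
Total = ¥43,689.67 + ¥0.00 + ¥23,552.30 = ¥67,241.97.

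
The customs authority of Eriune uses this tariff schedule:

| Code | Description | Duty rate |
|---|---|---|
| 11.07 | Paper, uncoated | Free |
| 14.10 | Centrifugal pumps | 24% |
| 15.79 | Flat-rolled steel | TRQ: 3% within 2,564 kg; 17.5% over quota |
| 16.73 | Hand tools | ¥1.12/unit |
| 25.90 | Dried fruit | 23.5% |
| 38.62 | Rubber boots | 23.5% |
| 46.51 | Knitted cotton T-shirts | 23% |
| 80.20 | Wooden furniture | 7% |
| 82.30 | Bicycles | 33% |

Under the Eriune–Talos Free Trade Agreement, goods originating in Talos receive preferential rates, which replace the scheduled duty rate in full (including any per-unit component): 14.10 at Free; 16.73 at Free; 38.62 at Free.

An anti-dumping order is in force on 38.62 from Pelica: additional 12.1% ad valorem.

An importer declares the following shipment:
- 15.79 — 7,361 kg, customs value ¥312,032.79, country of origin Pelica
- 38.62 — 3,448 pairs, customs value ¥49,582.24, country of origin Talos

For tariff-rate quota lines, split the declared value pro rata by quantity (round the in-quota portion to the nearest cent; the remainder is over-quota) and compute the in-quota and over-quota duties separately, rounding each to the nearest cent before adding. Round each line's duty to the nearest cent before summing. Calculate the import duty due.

Line 1 (15.79, Pelica, 7,361 kg, ¥312,032.79):
Code 15.79 is under a tariff-rate quota (threshold 2,564 kg). In-quota: 2,564 kg at 3%; over-quota: 4,797 kg at 17.5%.
Pro-rata value split: in-quota = ¥312,032.79 × 2,564/7,361 = ¥108,687.96; over-quota = ¥312,032.79 − ¥108,687.96 = ¥203,344.83.
In-quota duty = ¥108,687.96 × 3% = ¥3,260.64. Over-quota duty = ¥203,344.83 × 17.5% = ¥35,585.35.
Line duty = ¥3,260.64 + ¥35,585.35 = ¥38,845.99.
Line 2 (38.62, Talos, 3,448 pairs, ¥49,582.24):
Base rate for 38.62 is 23.5%.
Origin Talos qualifies under the Eriune–Talos agreement and 38.62 is covered: preferential rate Free applies instead.
The additional-duty order on 38.62 targets Pelica, not Talos; it does not apply.
Duty = ¥49,582.24 × 0% = ¥0.00.
Total = ¥38,845.99 + ¥0.00 = ¥38,845.99.

¥38,845.99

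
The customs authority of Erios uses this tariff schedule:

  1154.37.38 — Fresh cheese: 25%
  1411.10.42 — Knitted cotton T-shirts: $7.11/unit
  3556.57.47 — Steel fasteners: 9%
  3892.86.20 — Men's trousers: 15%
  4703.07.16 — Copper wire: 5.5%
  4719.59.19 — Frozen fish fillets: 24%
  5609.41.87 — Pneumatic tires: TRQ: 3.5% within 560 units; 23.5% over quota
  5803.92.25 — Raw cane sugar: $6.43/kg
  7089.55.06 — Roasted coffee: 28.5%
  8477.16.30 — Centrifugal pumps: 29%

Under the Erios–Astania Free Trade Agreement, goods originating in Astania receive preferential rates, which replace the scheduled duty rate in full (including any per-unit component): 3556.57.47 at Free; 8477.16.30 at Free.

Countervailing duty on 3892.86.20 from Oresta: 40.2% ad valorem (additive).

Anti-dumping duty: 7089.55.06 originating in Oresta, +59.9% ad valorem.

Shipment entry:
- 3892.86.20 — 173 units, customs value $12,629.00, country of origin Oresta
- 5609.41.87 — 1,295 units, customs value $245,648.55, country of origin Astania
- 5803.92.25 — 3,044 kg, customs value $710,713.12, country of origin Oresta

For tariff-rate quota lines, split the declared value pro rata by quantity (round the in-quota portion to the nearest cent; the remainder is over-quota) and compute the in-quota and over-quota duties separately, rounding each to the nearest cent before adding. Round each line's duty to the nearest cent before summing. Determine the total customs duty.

$63,026.26

Line 1 (3892.86.20, Oresta, 173 units, $12,629.00):
Base rate for 3892.86.20 is 15%.
Additional duty on 3892.86.20 from Oresta: +40.2%. Applied ad valorem rate: 15% + 40.2% = 55.2%.
Duty = $12,629.00 × 55.2% = $6,971.21.
Line 2 (5609.41.87, Astania, 1,295 units, $245,648.55):
Code 5609.41.87 is under a tariff-rate quota (threshold 560 units). In-quota: 560 units at 3.5%; over-quota: 735 units at 23.5%.
Pro-rata value split: in-quota = $245,648.55 × 560/1,295 = $106,226.40; over-quota = $245,648.55 − $106,226.40 = $139,422.15.
In-quota duty = $106,226.40 × 3.5% = $3,717.92. Over-quota duty = $139,422.15 × 23.5% = $32,764.21.
Line duty = $3,717.92 + $32,764.21 = $36,482.13.
Line 3 (5803.92.25, Oresta, 3,044 kg, $710,713.12):
Base rate for 5803.92.25 is $6.43/kg.
Duty = 3,044 × $6.43 = $19,572.92.
Total = $6,971.21 + $36,482.13 + $19,572.92 = $63,026.26.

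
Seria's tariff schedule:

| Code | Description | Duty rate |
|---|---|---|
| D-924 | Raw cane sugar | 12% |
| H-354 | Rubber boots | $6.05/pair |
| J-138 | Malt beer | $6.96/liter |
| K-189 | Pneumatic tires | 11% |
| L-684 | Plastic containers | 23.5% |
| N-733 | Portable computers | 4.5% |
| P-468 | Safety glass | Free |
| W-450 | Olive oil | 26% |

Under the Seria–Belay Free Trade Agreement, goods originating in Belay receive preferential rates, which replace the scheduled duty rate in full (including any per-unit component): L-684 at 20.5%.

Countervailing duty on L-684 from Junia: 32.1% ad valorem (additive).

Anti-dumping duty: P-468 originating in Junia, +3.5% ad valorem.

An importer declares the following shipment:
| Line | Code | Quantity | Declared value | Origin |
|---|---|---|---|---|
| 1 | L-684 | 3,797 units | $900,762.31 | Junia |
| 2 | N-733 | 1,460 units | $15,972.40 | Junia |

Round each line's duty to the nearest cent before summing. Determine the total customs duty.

Line 1 (L-684, Junia, 3,797 units, $900,762.31):
Base rate for L-684 is 23.5%.
L-684 has an FTA preferential rate, but origin Junia is not Belay; base rate stands.
Additional duty on L-684 from Junia: +32.1%. Applied ad valorem rate: 23.5% + 32.1% = 55.6%.
Duty = $900,762.31 × 55.6% = $500,823.84.
Line 2 (N-733, Junia, 1,460 units, $15,972.40):
Base rate for N-733 is 4.5%.
Duty = $15,972.40 × 4.5% = $718.76.
Total = $500,823.84 + $718.76 = $501,542.60.

$501,542.60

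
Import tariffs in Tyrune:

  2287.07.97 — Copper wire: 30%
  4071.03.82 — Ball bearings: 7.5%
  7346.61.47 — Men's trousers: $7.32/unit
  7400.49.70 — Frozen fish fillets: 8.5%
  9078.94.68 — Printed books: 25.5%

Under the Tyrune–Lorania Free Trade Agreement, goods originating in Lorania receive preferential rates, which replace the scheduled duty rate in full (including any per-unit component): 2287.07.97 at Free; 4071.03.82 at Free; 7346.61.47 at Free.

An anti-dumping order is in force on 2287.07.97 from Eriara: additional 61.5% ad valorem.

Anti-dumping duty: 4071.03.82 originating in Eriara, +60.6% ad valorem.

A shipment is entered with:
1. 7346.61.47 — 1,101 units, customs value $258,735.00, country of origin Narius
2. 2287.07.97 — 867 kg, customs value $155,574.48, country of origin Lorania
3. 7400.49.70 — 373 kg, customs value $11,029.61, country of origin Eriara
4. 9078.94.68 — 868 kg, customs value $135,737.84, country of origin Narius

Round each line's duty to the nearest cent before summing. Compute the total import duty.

Line 1 (7346.61.47, Narius, 1,101 units, $258,735.00):
Base rate for 7346.61.47 is $7.32/unit.
7346.61.47 has an FTA preferential rate, but origin Narius is not Lorania; base rate stands.
Duty = 1,101 × $7.32 = $8,059.32.
Line 2 (2287.07.97, Lorania, 867 kg, $155,574.48):
Base rate for 2287.07.97 is 30%.
Origin Lorania qualifies under the Tyrune–Lorania agreement and 2287.07.97 is covered: preferential rate Free applies instead.
The additional-duty order on 2287.07.97 targets Eriara, not Lorania; it does not apply.
Duty = $155,574.48 × 0% = $0.00.
Line 3 (7400.49.70, Eriara, 373 kg, $11,029.61):
Base rate for 7400.49.70 is 8.5%.
Duty = $11,029.61 × 8.5% = $937.52.
Line 4 (9078.94.68, Narius, 868 kg, $135,737.84):
Base rate for 9078.94.68 is 25.5%.
Duty = $135,737.84 × 25.5% = $34,613.15.
Total = $8,059.32 + $0.00 + $937.52 + $34,613.15 = $43,609.99.

$43,609.99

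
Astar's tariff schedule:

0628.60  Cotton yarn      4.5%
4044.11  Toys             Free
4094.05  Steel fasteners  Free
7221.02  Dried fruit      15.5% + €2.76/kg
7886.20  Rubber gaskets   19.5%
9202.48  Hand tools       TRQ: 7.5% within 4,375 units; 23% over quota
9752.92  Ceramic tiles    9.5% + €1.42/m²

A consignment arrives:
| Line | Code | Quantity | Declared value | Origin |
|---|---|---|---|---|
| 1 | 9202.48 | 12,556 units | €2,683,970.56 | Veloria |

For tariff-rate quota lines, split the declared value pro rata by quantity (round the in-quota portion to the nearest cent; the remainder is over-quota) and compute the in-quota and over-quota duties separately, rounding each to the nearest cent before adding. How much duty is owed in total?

Line 1 (9202.48, Veloria, 12,556 units, €2,683,970.56):
Code 9202.48 is under a tariff-rate quota (threshold 4,375 units). In-quota: 4,375 units at 7.5%; over-quota: 8,181 units at 23%.
Pro-rata value split: in-quota = €2,683,970.56 × 4,375/12,556 = €935,200.00; over-quota = €2,683,970.56 − €935,200.00 = €1,748,770.56.
In-quota duty = €935,200.00 × 7.5% = €70,140.00. Over-quota duty = €1,748,770.56 × 23% = €402,217.23.
Line duty = €70,140.00 + €402,217.23 = €472,357.23.

€472,357.23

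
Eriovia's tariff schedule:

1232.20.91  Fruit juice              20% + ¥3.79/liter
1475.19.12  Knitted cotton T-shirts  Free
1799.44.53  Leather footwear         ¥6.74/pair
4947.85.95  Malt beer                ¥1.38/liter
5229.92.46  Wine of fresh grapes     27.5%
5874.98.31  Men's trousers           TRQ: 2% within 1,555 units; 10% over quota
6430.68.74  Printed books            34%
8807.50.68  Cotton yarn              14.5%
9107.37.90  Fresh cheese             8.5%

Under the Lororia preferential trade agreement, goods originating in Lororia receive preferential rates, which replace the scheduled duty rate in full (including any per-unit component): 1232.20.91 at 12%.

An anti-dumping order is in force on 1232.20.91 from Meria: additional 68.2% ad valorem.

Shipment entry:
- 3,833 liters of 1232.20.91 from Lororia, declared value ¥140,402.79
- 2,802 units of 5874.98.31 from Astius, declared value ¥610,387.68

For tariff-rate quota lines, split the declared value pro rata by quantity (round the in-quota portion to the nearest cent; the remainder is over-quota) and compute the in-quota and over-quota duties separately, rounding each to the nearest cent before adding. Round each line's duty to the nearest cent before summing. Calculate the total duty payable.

Line 1 (1232.20.91, Lororia, 3,833 liters, ¥140,402.79):
Base rate for 1232.20.91 is 20% + ¥3.79/liter.
Origin Lororia qualifies under the Eriovia–Lororia agreement and 1232.20.91 is covered: preferential rate 12% applies instead.
The additional-duty order on 1232.20.91 targets Meria, not Lororia; it does not apply.
Duty = ¥140,402.79 × 12% = ¥16,848.33.
Line 2 (5874.98.31, Astius, 2,802 units, ¥610,387.68):
Code 5874.98.31 is under a tariff-rate quota (threshold 1,555 units). In-quota: 1,555 units at 2%; over-quota: 1,247 units at 10%.
Pro-rata value split: in-quota = ¥610,387.68 × 1,555/2,802 = ¥338,741.20; over-quota = ¥610,387.68 − ¥338,741.20 = ¥271,646.48.
In-quota duty = ¥338,741.20 × 2% = ¥6,774.82. Over-quota duty = ¥271,646.48 × 10% = ¥27,164.65.
Line duty = ¥6,774.82 + ¥27,164.65 = ¥33,939.47.
Total = ¥16,848.33 + ¥33,939.47 = ¥50,787.80.

¥50,787.80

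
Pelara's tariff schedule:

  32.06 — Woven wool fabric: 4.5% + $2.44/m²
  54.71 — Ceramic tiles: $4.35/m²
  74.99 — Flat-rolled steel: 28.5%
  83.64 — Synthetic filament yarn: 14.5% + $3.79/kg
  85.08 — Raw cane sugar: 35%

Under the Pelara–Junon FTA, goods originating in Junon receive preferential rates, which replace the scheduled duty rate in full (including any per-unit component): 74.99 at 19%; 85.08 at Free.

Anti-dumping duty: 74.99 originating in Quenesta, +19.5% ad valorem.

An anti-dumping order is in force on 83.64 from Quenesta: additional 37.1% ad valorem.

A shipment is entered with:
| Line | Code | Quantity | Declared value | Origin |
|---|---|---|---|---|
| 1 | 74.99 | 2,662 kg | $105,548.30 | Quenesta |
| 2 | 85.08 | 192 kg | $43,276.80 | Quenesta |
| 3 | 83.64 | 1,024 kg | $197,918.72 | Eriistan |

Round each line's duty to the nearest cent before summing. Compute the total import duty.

$98,389.23

Line 1 (74.99, Quenesta, 2,662 kg, $105,548.30):
Base rate for 74.99 is 28.5%.
74.99 has an FTA preferential rate, but origin Quenesta is not Junon; base rate stands.
Additional duty on 74.99 from Quenesta: +19.5%. Applied ad valorem rate: 28.5% + 19.5% = 48%.
Duty = $105,548.30 × 48% = $50,663.18.
Line 2 (85.08, Quenesta, 192 kg, $43,276.80):
Base rate for 85.08 is 35%.
85.08 has an FTA preferential rate, but origin Quenesta is not Junon; base rate stands.
Duty = $43,276.80 × 35% = $15,146.88.
Line 3 (83.64, Eriistan, 1,024 kg, $197,918.72):
Base rate for 83.64 is 14.5% + $3.79/kg.
The additional-duty order on 83.64 targets Quenesta, not Eriistan; it does not apply.
Duty = $197,918.72 × 14.5% + 1,024 × $3.79 = $32,579.17.
Total = $50,663.18 + $15,146.88 + $32,579.17 = $98,389.23.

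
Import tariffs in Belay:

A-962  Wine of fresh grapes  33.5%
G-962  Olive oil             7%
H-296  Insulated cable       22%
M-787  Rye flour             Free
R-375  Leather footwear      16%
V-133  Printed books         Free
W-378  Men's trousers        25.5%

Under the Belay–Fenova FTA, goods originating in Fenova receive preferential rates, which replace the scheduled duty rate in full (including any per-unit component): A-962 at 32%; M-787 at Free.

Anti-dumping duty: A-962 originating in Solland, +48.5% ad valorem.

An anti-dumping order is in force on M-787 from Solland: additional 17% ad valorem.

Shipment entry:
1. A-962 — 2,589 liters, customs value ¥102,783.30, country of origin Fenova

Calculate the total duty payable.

¥32,890.66

Line 1 (A-962, Fenova, 2,589 liters, ¥102,783.30):
Base rate for A-962 is 33.5%.
Origin Fenova qualifies under the Belay–Fenova agreement and A-962 is covered: preferential rate 32% applies instead.
The additional-duty order on A-962 targets Solland, not Fenova; it does not apply.
Duty = ¥102,783.30 × 32% = ¥32,890.66.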